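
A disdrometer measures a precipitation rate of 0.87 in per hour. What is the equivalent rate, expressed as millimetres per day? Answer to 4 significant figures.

0.87 in/hour × 25.4 mm/in × 24 hour/day = 530.4 mm/day.

530.4 mm/day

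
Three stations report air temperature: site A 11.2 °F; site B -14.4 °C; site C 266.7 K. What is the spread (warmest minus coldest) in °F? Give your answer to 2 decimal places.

site A: 11.2 °F = -11.556 °C.
site C: 266.7 K = -6.450 °C.
Spread: (-6.450) − (-14.400) = 7.950 °C = 14.31 °F.

14.31 °F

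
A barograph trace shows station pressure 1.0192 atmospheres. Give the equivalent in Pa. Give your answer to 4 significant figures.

1 atm = 101325 Pa, so 1.0192 × 101325 = 103300 Pa.

103300 Pa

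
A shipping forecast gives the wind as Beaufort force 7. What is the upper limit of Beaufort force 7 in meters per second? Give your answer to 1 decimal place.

Beaufort 7 (near gale) spans 13.9–17.1 m/s.

17.1 m/s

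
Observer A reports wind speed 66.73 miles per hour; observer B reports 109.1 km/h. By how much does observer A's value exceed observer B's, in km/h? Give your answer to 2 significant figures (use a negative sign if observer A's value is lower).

-1.7 km/h

observer A: 66.73 mph = 107.392 km/h.
Difference: 107.392 − 109.100 = -1.7 km/h.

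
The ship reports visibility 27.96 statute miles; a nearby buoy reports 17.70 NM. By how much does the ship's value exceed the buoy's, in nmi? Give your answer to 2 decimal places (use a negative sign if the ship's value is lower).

the ship: 27.96 SM = 24.2966 nmi.
Difference: 24.2966 − 17.7000 = 6.60 nmi.

6.60 nmi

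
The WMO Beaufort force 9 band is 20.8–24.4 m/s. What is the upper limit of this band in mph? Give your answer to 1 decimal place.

54.6 mph

20.8–24.4 m/s × 2.237 = 46.5–54.6 mph.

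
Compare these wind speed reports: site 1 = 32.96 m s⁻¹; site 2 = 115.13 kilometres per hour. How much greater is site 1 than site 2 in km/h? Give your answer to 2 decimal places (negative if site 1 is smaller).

site 1: 32.96 m/s = 118.6560 km/h.
Difference: 118.6560 − 115.1300 = 3.53 km/h.

3.53 km/h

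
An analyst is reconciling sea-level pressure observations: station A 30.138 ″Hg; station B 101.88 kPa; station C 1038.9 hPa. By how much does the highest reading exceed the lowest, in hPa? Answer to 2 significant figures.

20 hPa

station A: 30.138 inHg = 1020.59 hPa.
station B: 101.88 kPa = 1018.80 hPa.
Spread: 1038.90 − 1018.80 = 20 hPa.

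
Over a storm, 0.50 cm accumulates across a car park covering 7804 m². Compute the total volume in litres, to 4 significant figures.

Depth: 0.50 cm × 10 = 5 mm.
1 mm over 1 m² is 1 L, so volume = 5 × 7804 = 39020 L.

39020 litres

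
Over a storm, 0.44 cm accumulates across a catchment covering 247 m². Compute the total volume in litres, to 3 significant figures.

Depth: 0.44 cm × 10 = 4.4 mm.
1 mm over 1 m² is 1 L, so volume = 4.4 × 247 = 1086.8 L ≈ 1090 L.

1090 litres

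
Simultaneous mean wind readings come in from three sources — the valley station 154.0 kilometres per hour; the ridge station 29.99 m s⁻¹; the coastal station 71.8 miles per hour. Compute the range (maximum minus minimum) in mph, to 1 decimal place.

the valley station: 154.0 km/h = 95.691 mph.
the ridge station: 29.99 m/s = 67.086 mph.
Spread: 95.691 − 67.086 = 28.6 mph.

28.6 mph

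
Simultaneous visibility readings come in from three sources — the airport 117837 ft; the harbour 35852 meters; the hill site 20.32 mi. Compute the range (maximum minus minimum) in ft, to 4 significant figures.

the harbour: 35852 m = 117624.67 ft.
the hill site: 20.32 SM = 107289.60 ft.
Spread: 117837.00 − 107289.60 = 10550 ft.

10550 ft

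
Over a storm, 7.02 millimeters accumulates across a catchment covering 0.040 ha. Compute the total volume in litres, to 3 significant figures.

Area: 0.040 ha = 400 m².
1 mm over 1 m² is 1 L, so volume = 7.02 × 400 = 2808 L ≈ 2810 L.

2810 litres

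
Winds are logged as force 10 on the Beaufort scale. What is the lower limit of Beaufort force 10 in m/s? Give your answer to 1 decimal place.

24.5 m/s

Beaufort 10 (storm) spans 24.5–28.4 m/s.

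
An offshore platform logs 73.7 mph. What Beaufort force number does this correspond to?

73.7 mph = 32.9 m/s, which is Beaufort 12 (hurricane force, ≥32.7 m/s).

Beaufort force 12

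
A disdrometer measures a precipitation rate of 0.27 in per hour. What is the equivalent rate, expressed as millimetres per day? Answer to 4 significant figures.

0.27 in/hour × 25.4 mm/in × 24 hour/day = 164.6 mm/day.

164.6 mm/day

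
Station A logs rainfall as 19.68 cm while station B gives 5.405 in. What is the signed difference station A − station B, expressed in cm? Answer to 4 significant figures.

station B: 5.405 in = 13.72870 cm.
Difference: 19.68000 − 13.72870 = 5.951 cm.

5.951 cm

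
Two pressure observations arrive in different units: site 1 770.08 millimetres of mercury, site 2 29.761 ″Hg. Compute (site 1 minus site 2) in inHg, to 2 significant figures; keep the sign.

0.56 inHg

site 1: 770.08 mmHg = 30.3181 inHg.
Difference: 30.3181 − 29.7610 = 0.56 inHg.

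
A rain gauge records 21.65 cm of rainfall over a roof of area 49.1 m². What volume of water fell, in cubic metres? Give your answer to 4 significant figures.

Depth: 21.65 cm × 10 = 216.5 mm.
1 mm over 1 m² is 1 L, so volume = 216.5 × 49.1 = 10630.15 L = 10.63 m³.

10.63 cubic metres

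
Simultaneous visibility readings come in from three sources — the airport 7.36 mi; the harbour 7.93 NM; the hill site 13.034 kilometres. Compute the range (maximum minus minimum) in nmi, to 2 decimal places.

the airport: 7.36 SM = 6.3957 nmi.
the hill site: 13.034 km = 7.0378 nmi.
Spread: 7.9300 − 6.3957 = 1.53 nmi.

1.53 nmi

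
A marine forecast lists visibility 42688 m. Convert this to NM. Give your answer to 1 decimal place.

23.0 nmi

1 m = 0.000539957 nmi, so 42688 × 0.000539957 = 23.0 nmi.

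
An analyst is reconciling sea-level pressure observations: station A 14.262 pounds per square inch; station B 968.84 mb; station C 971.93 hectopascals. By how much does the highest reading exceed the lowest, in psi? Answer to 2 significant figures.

station B: 968.84 mb = 14.0518 psi.
station C: 971.93 hPa = 14.0967 psi.
Spread: 14.2620 − 14.0518 = 0.21 psi.

0.21 psi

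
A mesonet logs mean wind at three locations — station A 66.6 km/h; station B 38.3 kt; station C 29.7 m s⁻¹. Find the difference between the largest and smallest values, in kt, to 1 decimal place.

21.8 kt

station A: 66.6 km/h = 35.961 kt.
station C: 29.7 m/s = 57.732 kt.
Spread: 57.732 − 35.961 = 21.8 kt.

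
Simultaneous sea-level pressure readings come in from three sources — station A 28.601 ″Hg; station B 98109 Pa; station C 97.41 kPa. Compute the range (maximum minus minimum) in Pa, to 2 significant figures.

1300 Pa

station A: 28.601 inHg = 96854.11 Pa.
station C: 97.41 kPa = 97410.00 Pa.
Spread: 98109.00 − 96854.11 = 1300 Pa.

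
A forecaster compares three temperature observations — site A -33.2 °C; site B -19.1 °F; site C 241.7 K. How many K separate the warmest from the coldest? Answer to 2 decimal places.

site B: -19.1 °F = -28.389 °C.
site C: 241.7 K = -31.450 °C.
Spread: (-28.389) − (-33.200) = 4.811 °C.

4.81 K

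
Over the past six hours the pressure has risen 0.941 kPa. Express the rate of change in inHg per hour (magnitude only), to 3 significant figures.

0.0463 inHg per hour

0.941 kPa / 6 h × 0.2953 inHg/kPa = 0.0463 inHg/h.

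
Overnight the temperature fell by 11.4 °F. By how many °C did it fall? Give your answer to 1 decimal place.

6.3 °C

Converting a difference, only the 9/5 scale factor applies: Δ°C = 11.4 × 0.5556 = 6.3 °C.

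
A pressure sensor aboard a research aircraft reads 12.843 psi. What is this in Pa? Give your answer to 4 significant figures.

88550 Pa

1 psi = 6894.76 Pa, so 12.843 × 6894.76 = 88550 Pa.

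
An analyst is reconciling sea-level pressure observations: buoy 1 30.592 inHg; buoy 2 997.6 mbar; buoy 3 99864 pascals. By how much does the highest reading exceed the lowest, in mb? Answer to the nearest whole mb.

38 mb

buoy 1: 30.592 inHg = 1035.96 mb.
buoy 3: 99864 Pa = 998.64 mb.
Spread: 1035.96 − 997.60 = 38 mb.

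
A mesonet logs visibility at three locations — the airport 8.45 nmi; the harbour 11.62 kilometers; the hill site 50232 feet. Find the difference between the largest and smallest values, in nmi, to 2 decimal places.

the harbour: 11.62 km = 6.2743 nmi.
the hill site: 50232 ft = 8.2671 nmi.
Spread: 8.4500 − 6.2743 = 2.18 nmi.

2.18 nmi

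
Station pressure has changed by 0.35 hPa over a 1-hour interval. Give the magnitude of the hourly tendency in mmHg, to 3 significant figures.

0.35 hPa / 1 h × 0.750062 mmHg/hPa = 0.263 mmHg/h.

0.263 mmHg per hour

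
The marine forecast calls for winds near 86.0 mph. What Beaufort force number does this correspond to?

Beaufort force 12

86.0 mph = 38.4 m/s, which is Beaufort 12 (hurricane force, ≥32.7 m/s).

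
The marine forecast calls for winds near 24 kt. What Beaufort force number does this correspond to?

24 kt lies in the Beaufort 6 band (strong breeze, 22–27 kt).

Beaufort force 6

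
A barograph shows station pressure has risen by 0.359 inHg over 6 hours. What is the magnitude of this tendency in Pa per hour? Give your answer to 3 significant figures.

0.359 inHg / 6 h × 3386.39 Pa/inHg = 203 Pa/h.

203 Pa per hour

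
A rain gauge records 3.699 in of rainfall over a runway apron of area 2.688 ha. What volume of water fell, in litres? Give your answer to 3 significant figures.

2530000 litres

Depth: 3.699 in × 25.4 = 93.9546 mm.
Area: 2.688 ha = 26880 m².
1 mm over 1 m² is 1 L, so volume = 93.9546 × 26880 = 2525499.6 L ≈ 2530000 L.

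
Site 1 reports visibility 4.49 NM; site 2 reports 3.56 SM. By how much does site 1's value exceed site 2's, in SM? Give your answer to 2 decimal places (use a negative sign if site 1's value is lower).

site 1: 4.49 nmi = 5.1670 SM.
Difference: 5.1670 − 3.5600 = 1.61 SM.

1.61 SM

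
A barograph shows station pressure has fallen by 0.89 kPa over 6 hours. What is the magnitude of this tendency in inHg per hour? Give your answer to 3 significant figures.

0.89 kPa / 6 h × 0.2953 inHg/kPa = 0.0438 inHg/h.

0.0438 inHg per hour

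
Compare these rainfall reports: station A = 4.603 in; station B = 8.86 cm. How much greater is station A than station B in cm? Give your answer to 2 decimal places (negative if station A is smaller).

station A: 4.603 in = 11.6916 cm.
Difference: 11.6916 − 8.8600 = 2.83 cm.

2.83 cm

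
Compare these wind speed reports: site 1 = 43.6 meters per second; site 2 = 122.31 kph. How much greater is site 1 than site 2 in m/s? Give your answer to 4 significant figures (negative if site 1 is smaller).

site 2: 122.31 km/h = 33.97500 m/s.
Difference: 43.60000 − 33.97500 = 9.625 m/s.

9.625 m/s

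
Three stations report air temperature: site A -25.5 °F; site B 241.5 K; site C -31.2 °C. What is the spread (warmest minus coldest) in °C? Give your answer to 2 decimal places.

site A: -25.5 °F = -31.944 °C.
site B: 241.5 K = -31.650 °C.
Spread: (-31.200) − (-31.944) = 0.744 °C.

0.74 °C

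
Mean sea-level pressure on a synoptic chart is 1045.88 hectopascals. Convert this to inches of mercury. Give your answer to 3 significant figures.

1 hPa = 0.02953 inHg, so 1045.88 × 0.02953 = 30.9 inHg.

30.9 inHg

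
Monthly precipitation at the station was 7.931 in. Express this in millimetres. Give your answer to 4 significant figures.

1 in = 25.4 mm, so 7.931 × 25.4 = 201.4 mm.

201.4 mm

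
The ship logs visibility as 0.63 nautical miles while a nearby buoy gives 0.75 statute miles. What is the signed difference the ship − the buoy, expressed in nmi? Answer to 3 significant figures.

the buoy: 0.75 SM = 0.651732 nmi.
Difference: 0.630000 − 0.651732 = -0.0217 nmi.

-0.0217 nmi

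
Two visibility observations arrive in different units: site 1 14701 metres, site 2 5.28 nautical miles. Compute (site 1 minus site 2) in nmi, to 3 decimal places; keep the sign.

site 1: 14701 m = 7.93790 nmi.
Difference: 7.93790 − 5.28000 = 2.658 nmi.

2.658 nmi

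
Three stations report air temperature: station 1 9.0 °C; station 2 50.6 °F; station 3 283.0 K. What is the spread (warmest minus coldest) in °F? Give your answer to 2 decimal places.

station 2: 50.6 °F = 10.333 °C.
station 3: 283.0 K = 9.850 °C.
Spread: 10.333 − 9.000 = 1.333 °C = 2.40 °F.

2.40 °F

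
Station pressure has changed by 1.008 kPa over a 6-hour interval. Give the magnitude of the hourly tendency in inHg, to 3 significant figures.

0.0496 inHg per hour

1.008 kPa / 6 h × 0.2953 inHg/kPa = 0.0496 inHg/h.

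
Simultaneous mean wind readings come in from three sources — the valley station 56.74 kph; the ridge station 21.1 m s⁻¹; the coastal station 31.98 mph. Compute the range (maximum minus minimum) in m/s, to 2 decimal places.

6.80 m/s

the valley station: 56.74 km/h = 15.7611 m/s.
the coastal station: 31.98 mph = 14.2963 m/s.
Spread: 21.1000 − 14.2963 = 6.80 m/s.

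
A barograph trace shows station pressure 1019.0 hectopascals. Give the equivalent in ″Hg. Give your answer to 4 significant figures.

30.09 inHg

1 hPa = 0.02953 inHg, so 1019.0 × 0.02953 = 30.09 inHg.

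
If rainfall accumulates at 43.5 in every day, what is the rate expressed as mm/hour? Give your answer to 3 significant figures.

43.5 in/day × 25.4 mm/in × 0.0416667 day/hour = 46.0 mm/hour.

46.0 mm/hour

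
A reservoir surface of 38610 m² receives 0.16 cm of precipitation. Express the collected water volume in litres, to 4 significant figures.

Depth: 0.16 cm × 10 = 1.6 mm.
1 mm over 1 m² is 1 L, so volume = 1.6 × 38610 = 61776 L ≈ 61780 L.

61780 litres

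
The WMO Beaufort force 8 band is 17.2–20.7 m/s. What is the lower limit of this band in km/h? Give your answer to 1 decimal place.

61.9 km/h

17.2–20.7 m/s × 3.6 = 61.9–74.5 km/h.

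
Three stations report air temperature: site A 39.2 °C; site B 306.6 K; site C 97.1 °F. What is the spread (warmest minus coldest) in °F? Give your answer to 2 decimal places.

site B: 306.6 K = 33.450 °C.
site C: 97.1 °F = 36.167 °C.
Spread: 39.200 − 33.450 = 5.750 °C = 10.35 °F.

10.35 °F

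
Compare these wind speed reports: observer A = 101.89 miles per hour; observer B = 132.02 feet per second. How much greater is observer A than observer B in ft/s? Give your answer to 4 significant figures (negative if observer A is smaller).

17.42 ft/s

observer A: 101.89 mph = 149.4387 ft/s.
Difference: 149.4387 − 132.0200 = 17.42 ft/s.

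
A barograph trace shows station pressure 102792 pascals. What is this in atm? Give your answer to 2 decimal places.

1 Pa = 9.86923e-06 atm, so 102792 × 9.86923e-06 = 1.01 atm.

1.01 atm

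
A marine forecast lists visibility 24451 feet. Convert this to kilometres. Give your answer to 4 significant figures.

1 ft = 0.0003048 km, so 24451 × 0.0003048 = 7.453 km.

7.453 km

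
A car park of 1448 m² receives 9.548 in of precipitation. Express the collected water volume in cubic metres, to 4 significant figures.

Depth: 9.548 in × 25.4 = 242.5192 mm.
1 mm over 1 m² is 1 L, so volume = 242.5192 × 1448 = 351167.8 L = 351.2 m³.

351.2 cubic metres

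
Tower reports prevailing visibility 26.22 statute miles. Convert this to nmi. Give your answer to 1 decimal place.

1 SM = 0.868976 nmi, so 26.22 × 0.868976 = 22.8 nmi.

22.8 nmi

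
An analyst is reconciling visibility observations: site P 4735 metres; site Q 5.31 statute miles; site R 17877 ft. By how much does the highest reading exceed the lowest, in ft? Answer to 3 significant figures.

site P: 4735 m = 15534.78 ft.
site Q: 5.31 SM = 28036.80 ft.
Spread: 28036.80 − 15534.78 = 12500 ft.

12500 ft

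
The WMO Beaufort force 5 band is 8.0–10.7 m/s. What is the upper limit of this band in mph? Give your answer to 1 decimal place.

8.0–10.7 m/s × 2.237 = 17.9–23.9 mph.

23.9 mph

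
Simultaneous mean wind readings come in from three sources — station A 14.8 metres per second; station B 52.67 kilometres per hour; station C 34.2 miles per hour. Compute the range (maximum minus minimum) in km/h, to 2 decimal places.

station A: 14.8 m/s = 53.2800 km/h.
station C: 34.2 mph = 55.0396 km/h.
Spread: 55.0396 − 52.6700 = 2.37 km/h.

2.37 km/h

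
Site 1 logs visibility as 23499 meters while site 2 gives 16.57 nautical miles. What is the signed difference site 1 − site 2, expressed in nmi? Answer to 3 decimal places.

-3.882 nmi

site 1: 23499 m = 12.68844 nmi.
Difference: 12.68844 − 16.57000 = -3.882 nmi.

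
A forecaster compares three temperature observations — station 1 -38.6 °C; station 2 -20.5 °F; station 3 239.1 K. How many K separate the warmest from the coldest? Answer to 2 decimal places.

9.43 K

station 2: -20.5 °F = -29.167 °C.
station 3: 239.1 K = -34.050 °C.
Spread: (-29.167) − (-38.600) = 9.433 °C.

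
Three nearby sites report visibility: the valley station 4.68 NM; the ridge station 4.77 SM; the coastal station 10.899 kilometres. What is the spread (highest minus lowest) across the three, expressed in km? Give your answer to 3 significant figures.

the valley station: 4.68 nmi = 8.6674 km.
the ridge station: 4.77 SM = 7.6766 km.
Spread: 10.8990 − 7.6766 = 3.22 km.

3.22 km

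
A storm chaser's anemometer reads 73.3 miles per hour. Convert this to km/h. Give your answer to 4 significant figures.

118.0 km/h

1 mph = 1.60934 km/h, so 73.3 × 1.60934 = 118.0 km/h.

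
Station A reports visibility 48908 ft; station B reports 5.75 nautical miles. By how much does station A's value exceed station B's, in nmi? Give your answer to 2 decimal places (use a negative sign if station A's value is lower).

station A: 48908 ft = 8.0492 nmi.
Difference: 8.0492 − 5.7500 = 2.30 nmi.

2.30 nmi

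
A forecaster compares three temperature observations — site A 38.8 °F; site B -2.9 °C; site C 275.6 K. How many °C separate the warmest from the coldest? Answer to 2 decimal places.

6.68 °C

site A: 38.8 °F = 3.778 °C.
site C: 275.6 K = 2.450 °C.
Spread: 3.778 − (-2.900) = 6.678 °C.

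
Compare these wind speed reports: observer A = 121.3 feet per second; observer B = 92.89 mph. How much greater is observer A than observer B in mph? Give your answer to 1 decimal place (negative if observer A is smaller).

-10.2 mph

observer A: 121.3 ft/s = 82.705 mph.
Difference: 82.705 − 92.890 = -10.2 mph.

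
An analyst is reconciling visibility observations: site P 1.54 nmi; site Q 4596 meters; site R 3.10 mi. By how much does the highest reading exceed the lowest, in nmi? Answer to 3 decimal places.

1.154 nmi

site Q: 4596 m = 2.48164 nmi.
site R: 3.10 SM = 2.69383 nmi.
Spread: 2.69383 − 1.54000 = 1.154 nmi.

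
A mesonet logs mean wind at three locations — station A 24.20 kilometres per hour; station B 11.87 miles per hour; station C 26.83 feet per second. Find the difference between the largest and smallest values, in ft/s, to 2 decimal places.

9.42 ft/s

station A: 24.20 km/h = 22.0545 ft/s.
station B: 11.87 mph = 17.4093 ft/s.
Spread: 26.8300 − 17.4093 = 9.42 ft/s.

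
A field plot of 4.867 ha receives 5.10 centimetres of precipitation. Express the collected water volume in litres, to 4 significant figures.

Depth: 5.10 cm × 10 = 51 mm.
Area: 4.867 ha = 48670 m².
1 mm over 1 m² is 1 L, so volume = 51 × 48670 = 2482170 L ≈ 2482000 L.

2482000 litres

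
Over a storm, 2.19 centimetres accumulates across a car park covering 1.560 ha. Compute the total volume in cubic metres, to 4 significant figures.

341.6 cubic metres

Depth: 2.19 cm × 10 = 21.9 mm.
Area: 1.560 ha = 15600 m².
1 mm over 1 m² is 1 L, so volume = 21.9 × 15600 = 341640 L = 341.6 m³.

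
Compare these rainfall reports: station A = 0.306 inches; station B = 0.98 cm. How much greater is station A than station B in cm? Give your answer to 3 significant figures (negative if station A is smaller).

station A: 0.306 in = 0.77724 cm.
Difference: 0.77724 − 0.98000 = -0.203 cm.

-0.203 cm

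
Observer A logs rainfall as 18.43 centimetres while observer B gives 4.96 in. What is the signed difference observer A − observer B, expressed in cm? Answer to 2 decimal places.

5.83 cm

observer B: 4.96 in = 12.5984 cm.
Difference: 18.4300 − 12.5984 = 5.83 cm.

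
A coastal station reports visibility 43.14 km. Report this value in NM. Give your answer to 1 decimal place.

23.3 nmi

1 km = 0.539957 nmi, so 43.14 × 0.539957 = 23.3 nmi.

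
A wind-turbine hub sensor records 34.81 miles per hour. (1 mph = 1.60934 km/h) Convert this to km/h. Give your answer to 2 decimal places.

1 mph = 1.60934 km/h, so 34.81 × 1.60934 = 56.02 km/h.

56.02 km/h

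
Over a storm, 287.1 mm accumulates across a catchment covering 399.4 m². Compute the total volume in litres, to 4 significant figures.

114700 litres

1 mm over 1 m² is 1 L, so volume = 287.1 × 399.4 = 114667.74 L ≈ 114700 L.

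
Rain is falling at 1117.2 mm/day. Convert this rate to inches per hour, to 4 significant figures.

1117.2 mm/day × 0.0393701 in/mm × 0.0416667 day/hour = 1.833 in/hour.

1.833 in/hour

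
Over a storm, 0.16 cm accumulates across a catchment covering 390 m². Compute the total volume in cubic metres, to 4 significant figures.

0.6240 cubic metres

Depth: 0.16 cm × 10 = 1.6 mm.
1 mm over 1 m² is 1 L, so volume = 1.6 × 390 = 624 L = 0.6240 m³.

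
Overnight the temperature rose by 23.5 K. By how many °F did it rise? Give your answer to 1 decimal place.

A change of 1 °C equals a change of 1.8 °F: Δ°F = 23.5 × 1.8 = 42.3 °F.

42.3 °F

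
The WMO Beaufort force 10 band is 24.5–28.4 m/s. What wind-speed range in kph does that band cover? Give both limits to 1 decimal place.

88.2 to 102.2 km/h

24.5–28.4 m/s × 3.6 = 88.2–102.2 km/h.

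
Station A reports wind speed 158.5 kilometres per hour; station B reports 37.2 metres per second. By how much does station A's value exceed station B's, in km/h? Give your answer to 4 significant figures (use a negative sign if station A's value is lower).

24.58 km/h

station B: 37.2 m/s = 133.9200 km/h.
Difference: 158.5000 − 133.9200 = 24.58 km/h.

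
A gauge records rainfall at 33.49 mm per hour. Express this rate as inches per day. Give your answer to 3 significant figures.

33.49 mm/hour × 0.0393701 in/mm × 24 hour/day = 31.6 in/day.

31.6 in/day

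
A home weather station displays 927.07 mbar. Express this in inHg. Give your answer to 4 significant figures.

27.38 inHg

1 mb = 0.02953 inHg, so 927.07 × 0.02953 = 27.38 inHg.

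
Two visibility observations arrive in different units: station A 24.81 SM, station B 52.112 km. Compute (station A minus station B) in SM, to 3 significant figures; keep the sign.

station B: 52.112 km = 32.3809 SM.
Difference: 24.8100 − 32.3809 = -7.57 SM.

-7.57 SM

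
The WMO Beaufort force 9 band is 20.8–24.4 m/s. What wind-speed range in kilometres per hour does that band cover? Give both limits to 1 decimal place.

20.8–24.4 m/s × 3.6 = 74.9–87.8 km/h.

74.9 to 87.8 km/h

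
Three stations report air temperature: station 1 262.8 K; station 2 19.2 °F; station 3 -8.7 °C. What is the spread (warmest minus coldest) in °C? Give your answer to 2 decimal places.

station 1: 262.8 K = -10.350 °C.
station 2: 19.2 °F = -7.111 °C.
Spread: (-7.111) − (-10.350) = 3.239 °C.

3.24 °C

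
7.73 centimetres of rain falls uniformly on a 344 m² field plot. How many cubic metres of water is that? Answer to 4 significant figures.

26.59 cubic metres

Depth: 7.73 cm × 10 = 77.3 mm.
1 mm over 1 m² is 1 L, so volume = 77.3 × 344 = 26591.2 L = 26.59 m³.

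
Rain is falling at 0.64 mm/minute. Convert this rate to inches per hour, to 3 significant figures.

1.51 in/hour

0.64 mm/minute × 0.0393701 in/mm × 60 minute/hour = 1.51 in/hour.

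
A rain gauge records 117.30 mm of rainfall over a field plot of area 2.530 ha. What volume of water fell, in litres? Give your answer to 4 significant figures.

Area: 2.530 ha = 25300 m².
1 mm over 1 m² is 1 L, so volume = 117.3 × 25300 = 2967690 L ≈ 2968000 L.

2968000 litres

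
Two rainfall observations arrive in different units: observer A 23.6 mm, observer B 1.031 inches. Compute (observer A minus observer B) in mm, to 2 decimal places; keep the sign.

-2.59 mm

observer B: 1.031 in = 26.1874 mm.
Difference: 23.6000 − 26.1874 = -2.59 mm.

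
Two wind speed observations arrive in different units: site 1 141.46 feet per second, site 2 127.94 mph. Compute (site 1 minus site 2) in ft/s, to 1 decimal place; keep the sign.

site 2: 127.94 mph = 187.645 ft/s.
Difference: 141.460 − 187.645 = -46.2 ft/s.

-46.2 ft/s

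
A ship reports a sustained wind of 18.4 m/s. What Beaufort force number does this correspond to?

Beaufort force 8

18.4 m/s lies in the Beaufort 8 band (gale, 17.2–20.7 m/s).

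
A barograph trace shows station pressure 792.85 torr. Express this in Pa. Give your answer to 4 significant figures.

1 mmHg = 133.322 Pa, so 792.85 × 133.322 = 105700 Pa.

105700 Pa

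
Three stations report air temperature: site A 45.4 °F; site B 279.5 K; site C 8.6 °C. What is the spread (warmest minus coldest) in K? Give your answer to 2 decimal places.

2.25 K

site A: 45.4 °F = 7.444 °C.
site B: 279.5 K = 6.350 °C.
Spread: 8.600 − 6.350 = 2.250 °C.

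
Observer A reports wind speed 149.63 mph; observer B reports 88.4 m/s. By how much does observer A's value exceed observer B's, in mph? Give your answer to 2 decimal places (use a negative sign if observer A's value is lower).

observer B: 88.4 m/s = 197.7452 mph.
Difference: 149.6300 − 197.7452 = -48.12 mph.

-48.12 mph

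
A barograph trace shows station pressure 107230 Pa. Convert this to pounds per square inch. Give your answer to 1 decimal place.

15.6 psi

1 Pa = 0.000145038 psi, so 107230 × 0.000145038 = 15.6 psi.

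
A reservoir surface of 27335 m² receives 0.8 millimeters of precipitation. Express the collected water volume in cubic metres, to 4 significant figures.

21.87 cubic metres

1 mm over 1 m² is 1 L, so volume = 0.8 × 27335 = 21868 L = 21.87 m³.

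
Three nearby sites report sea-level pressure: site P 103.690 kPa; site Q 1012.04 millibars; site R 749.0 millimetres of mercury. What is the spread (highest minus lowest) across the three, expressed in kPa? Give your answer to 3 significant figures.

3.83 kPa

site Q: 1012.04 mb = 101.2040 kPa.
site R: 749.0 mmHg = 99.8585 kPa.
Spread: 103.6900 − 99.8585 = 3.83 kPa.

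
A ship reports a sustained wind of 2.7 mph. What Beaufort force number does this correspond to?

Beaufort force 1

2.7 mph = 1.2 m/s, which is Beaufort 1 (light air, 0.3–1.5 m/s).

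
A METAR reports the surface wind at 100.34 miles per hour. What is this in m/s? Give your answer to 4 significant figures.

44.86 m/s

1 mph = 0.44704 m/s, so 100.34 × 0.44704 = 44.86 m/s.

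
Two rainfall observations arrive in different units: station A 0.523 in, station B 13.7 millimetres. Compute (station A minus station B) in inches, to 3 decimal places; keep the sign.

station B: 13.7 mm = 0.53937 in.
Difference: 0.52300 − 0.53937 = -0.016 in.

-0.016 in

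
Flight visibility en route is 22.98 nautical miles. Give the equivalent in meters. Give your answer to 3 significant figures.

1 nmi = 1852 m, so 22.98 × 1852 = 42600 m.

42600 m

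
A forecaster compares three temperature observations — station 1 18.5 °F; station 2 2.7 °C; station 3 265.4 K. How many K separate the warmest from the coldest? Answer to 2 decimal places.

station 1: 18.5 °F = -7.500 °C.
station 3: 265.4 K = -7.750 °C.
Spread: 2.700 − (-7.750) = 10.450 °C.

10.45 K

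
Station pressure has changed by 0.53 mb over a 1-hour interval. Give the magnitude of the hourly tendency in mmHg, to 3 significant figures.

0.398 mmHg per hour

0.53 mb / 1 h × 0.750062 mmHg/mb = 0.398 mmHg/h.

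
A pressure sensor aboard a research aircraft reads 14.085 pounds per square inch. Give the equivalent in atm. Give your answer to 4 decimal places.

0.9584 atm

1 psi = 0.068046 atm, so 14.085 × 0.068046 = 0.9584 atm.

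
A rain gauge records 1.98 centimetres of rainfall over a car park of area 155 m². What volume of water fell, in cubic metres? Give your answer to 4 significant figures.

3.069 cubic metres

Depth: 1.98 cm × 10 = 19.8 mm.
1 mm over 1 m² is 1 L, so volume = 19.8 × 155 = 3069 L = 3.069 m³.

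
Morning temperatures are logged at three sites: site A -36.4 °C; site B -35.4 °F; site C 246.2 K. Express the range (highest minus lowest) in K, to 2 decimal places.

10.49 K

site B: -35.4 °F = -37.444 °C.
site C: 246.2 K = -26.950 °C.
Spread: (-26.950) − (-37.444) = 10.494 °C.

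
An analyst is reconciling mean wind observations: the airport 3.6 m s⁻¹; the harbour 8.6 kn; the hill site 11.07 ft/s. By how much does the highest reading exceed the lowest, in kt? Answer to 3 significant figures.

the airport: 3.6 m/s = 6.9978 kt.
the hill site: 11.07 ft/s = 6.5588 kt.
Spread: 8.6000 − 6.5588 = 2.04 kt.

2.04 kt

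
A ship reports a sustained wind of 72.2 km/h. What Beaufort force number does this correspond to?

72.2 km/h = 20.1 m/s, which is Beaufort 8 (gale, 17.2–20.7 m/s).

Beaufort force 8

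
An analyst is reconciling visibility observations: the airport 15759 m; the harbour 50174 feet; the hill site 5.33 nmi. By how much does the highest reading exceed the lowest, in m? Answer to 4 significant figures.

the harbour: 50174 ft = 15293.04 m.
the hill site: 5.33 nmi = 9871.16 m.
Spread: 15759.00 − 9871.16 = 5888 m.

5888 m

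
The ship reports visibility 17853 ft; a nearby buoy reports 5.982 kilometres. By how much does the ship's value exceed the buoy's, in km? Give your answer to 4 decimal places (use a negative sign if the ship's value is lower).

the ship: 17853 ft = 5.441594 km.
Difference: 5.441594 − 5.982000 = -0.5404 km.

-0.5404 km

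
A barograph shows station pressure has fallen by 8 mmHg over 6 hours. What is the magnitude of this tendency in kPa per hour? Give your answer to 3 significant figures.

0.178 kPa per hour

8 mmHg / 6 h × 0.133322 kPa/mmHg = 0.178 kPa/h.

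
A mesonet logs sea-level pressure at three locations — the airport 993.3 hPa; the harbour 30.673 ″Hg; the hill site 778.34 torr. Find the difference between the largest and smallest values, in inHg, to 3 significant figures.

1.34 inHg

the airport: 993.3 hPa = 29.3321 inHg.
the hill site: 778.34 mmHg = 30.6433 inHg.
Spread: 30.6730 − 29.3321 = 1.34 inHg.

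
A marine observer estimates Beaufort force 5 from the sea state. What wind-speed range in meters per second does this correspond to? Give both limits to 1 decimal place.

8.0 to 10.7 m/s

Beaufort 5 (fresh breeze) spans 8.0–10.7 m/s.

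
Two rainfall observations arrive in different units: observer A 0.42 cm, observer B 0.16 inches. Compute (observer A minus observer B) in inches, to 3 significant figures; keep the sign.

observer A: 0.42 cm = 0.1653543 in.
Difference: 0.1653543 − 0.1600000 = 0.00535 in.

0.00535 in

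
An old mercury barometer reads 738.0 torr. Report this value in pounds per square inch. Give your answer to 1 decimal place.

1 mmHg = 0.0193368 psi, so 738.0 × 0.0193368 = 14.3 psi.

14.3 psi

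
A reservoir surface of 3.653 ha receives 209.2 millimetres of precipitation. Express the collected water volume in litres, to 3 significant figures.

7640000 litres

Area: 3.653 ha = 36530 m².
1 mm over 1 m² is 1 L, so volume = 209.2 × 36530 = 7642076 L ≈ 7640000 L.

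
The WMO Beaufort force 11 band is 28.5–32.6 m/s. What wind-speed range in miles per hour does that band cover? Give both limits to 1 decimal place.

28.5–32.6 m/s × 2.237 = 63.8–72.9 mph.

63.8 to 72.9 mph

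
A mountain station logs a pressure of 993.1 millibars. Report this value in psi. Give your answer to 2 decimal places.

1 mb = 0.0145038 psi, so 993.1 × 0.0145038 = 14.40 psi.

14.40 psi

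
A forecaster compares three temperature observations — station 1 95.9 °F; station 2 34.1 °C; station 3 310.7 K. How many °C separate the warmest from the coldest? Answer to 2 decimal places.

3.45 °C

station 1: 95.9 °F = 35.500 °C.
station 3: 310.7 K = 37.550 °C.
Spread: 37.550 − 34.100 = 3.450 °C.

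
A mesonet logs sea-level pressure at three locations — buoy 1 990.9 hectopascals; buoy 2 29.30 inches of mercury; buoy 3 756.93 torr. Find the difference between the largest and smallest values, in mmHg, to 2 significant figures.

14 mmHg

buoy 1: 990.9 hPa = 743.24 mmHg.
buoy 2: 29.30 inHg = 744.22 mmHg.
Spread: 756.93 − 743.24 = 14 mmHg.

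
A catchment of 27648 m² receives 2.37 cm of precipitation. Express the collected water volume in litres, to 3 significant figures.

655000 litres

Depth: 2.37 cm × 10 = 23.7 mm.
1 mm over 1 m² is 1 L, so volume = 23.7 × 27648 = 655257.6 L ≈ 655000 L.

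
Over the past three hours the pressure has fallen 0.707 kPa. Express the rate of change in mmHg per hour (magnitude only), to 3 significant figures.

0.707 kPa / 3 h × 7.50062 mmHg/kPa = 1.77 mmHg/h.

1.77 mmHg per hour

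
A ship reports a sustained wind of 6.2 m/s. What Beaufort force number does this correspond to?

Beaufort force 4

6.2 m/s lies in the Beaufort 4 band (moderate breeze, 5.5–7.9 m/s).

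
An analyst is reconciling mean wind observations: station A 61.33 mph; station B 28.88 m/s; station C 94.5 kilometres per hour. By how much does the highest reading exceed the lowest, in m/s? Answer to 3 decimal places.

station A: 61.33 mph = 27.41696 m/s.
station C: 94.5 km/h = 26.25000 m/s.
Spread: 28.88000 − 26.25000 = 2.630 m/s.

2.630 m/s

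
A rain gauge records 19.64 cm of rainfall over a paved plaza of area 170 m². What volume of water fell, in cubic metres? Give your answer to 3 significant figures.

33.4 cubic metres

Depth: 19.64 cm × 10 = 196.4 mm.
1 mm over 1 m² is 1 L, so volume = 196.4 × 170 = 33388 L = 33.4 m³.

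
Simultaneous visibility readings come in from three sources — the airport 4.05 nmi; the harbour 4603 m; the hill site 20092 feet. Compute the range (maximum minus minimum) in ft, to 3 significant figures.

the airport: 4.05 nmi = 24608.27 ft.
the harbour: 4603 m = 15101.71 ft.
Spread: 24608.27 − 15101.71 = 9510 ft.

9510 ft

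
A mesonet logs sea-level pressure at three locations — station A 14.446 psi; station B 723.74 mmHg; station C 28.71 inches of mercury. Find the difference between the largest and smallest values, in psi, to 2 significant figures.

station B: 723.74 mmHg = 13.9948 psi.
station C: 28.71 inHg = 14.1010 psi.
Spread: 14.4460 − 13.9948 = 0.45 psi.

0.45 psi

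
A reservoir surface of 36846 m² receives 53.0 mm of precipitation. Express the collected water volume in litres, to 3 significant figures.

1 mm over 1 m² is 1 L, so volume = 53 × 36846 = 1952838 L ≈ 1950000 L.

1950000 litres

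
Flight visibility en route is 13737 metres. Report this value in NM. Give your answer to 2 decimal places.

1 m = 0.000539957 nmi, so 13737 × 0.000539957 = 7.42 nmi.

7.42 nmi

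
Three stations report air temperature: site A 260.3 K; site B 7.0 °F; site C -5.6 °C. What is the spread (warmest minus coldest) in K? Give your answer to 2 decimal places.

site A: 260.3 K = -12.850 °C.
site B: 7.0 °F = -13.889 °C.
Spread: (-5.600) − (-13.889) = 8.289 °C.

8.29 K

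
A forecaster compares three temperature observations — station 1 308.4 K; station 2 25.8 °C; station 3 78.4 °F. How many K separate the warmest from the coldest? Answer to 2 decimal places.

station 1: 308.4 K = 35.250 °C.
station 3: 78.4 °F = 25.778 °C.
Spread: 35.250 − 25.778 = 9.472 °C.

9.47 K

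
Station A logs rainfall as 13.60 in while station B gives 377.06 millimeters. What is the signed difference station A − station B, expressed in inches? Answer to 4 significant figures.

station B: 377.06 mm = 14.84488 in.
Difference: 13.60000 − 14.84488 = -1.245 in.

-1.245 in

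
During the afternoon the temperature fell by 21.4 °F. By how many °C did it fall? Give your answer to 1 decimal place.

A change of 1 °C equals a change of 1.8 °F: Δ°C = 21.4 × 0.5556 = 11.9 °C.

11.9 °C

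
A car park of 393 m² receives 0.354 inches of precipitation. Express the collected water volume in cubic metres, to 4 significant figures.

3.534 cubic metres

Depth: 0.354 in × 25.4 = 8.9916 mm.
1 mm over 1 m² is 1 L, so volume = 8.9916 × 393 = 3533.6988 L = 3.534 m³.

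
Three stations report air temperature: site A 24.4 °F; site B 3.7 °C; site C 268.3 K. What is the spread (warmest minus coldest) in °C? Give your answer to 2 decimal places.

site A: 24.4 °F = -4.222 °C.
site C: 268.3 K = -4.850 °C.
Spread: 3.700 − (-4.850) = 8.550 °C.

8.55 °C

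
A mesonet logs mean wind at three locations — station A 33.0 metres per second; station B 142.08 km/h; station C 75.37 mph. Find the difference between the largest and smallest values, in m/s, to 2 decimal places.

station B: 142.08 km/h = 39.4667 m/s.
station C: 75.37 mph = 33.6934 m/s.
Spread: 39.4667 − 33.0000 = 6.47 m/s.

6.47 m/s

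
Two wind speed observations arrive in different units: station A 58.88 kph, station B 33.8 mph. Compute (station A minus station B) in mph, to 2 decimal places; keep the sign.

station A: 58.88 km/h = 36.5863 mph.
Difference: 36.5863 − 33.8000 = 2.79 mph.

2.79 mph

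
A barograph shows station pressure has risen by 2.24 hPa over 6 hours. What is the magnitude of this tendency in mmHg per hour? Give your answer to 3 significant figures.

2.24 hPa / 6 h × 0.750062 mmHg/hPa = 0.280 mmHg/h.

0.280 mmHg per hour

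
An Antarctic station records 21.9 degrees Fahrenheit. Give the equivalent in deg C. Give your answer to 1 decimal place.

-5.6 °C

°C = (°F − 32) × 5/9 = (21.9 − 32) / 1.8 = -5.6 °C.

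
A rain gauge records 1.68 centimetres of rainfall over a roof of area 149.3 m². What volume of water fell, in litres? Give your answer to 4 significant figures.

Depth: 1.68 cm × 10 = 16.8 mm.
1 mm over 1 m² is 1 L, so volume = 16.8 × 149.3 = 2508.24 L ≈ 2508 L.

2508 litres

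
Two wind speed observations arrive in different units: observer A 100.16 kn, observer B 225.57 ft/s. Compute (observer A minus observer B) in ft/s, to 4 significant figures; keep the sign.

-56.52 ft/s

observer A: 100.16 kt = 169.0510 ft/s.
Difference: 169.0510 − 225.5700 = -56.52 ft/s.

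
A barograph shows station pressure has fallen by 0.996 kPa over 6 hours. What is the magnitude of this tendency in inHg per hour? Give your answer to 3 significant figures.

0.996 kPa / 6 h × 0.2953 inHg/kPa = 0.0490 inHg/h.

0.0490 inHg per hour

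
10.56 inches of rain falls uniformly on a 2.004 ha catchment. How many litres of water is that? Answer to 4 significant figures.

5375000 litres

Depth: 10.56 in × 25.4 = 268.224 mm.
Area: 2.004 ha = 20040 m².
1 mm over 1 m² is 1 L, so volume = 268.224 × 20040 = 5375209 L ≈ 5375000 L.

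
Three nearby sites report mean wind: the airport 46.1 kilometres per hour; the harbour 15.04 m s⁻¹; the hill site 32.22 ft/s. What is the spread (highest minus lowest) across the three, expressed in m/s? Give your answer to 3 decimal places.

the airport: 46.1 km/h = 12.80556 m/s.
the hill site: 32.22 ft/s = 9.82066 m/s.
Spread: 15.04000 − 9.82066 = 5.219 m/s.

5.219 m/s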